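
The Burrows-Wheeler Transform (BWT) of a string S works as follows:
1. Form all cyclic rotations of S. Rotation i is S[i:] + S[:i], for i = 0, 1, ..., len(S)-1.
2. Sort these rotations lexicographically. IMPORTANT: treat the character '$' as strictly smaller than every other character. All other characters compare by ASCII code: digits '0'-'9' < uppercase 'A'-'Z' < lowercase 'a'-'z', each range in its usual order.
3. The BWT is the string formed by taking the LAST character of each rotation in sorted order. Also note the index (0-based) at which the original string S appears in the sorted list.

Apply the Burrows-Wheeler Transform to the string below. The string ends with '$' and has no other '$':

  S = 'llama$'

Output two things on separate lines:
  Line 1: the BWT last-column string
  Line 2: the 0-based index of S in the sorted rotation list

All 6 rotations (rotation i = S[i:]+S[:i]):
  rot[0] = llama$
  rot[1] = lama$l
  rot[2] = ama$ll
  rot[3] = ma$lla
  rot[4] = a$llam
  rot[5] = $llama
Sorted (with $ < everything):
  sorted[0] = $llama  (last char: 'a')
  sorted[1] = a$llam  (last char: 'm')
  sorted[2] = ama$ll  (last char: 'l')
  sorted[3] = lama$l  (last char: 'l')
  sorted[4] = llama$  (last char: '$')
  sorted[5] = ma$lla  (last char: 'a')
Last column: amll$a
Original string S is at sorted index 4

Answer: amll$a
4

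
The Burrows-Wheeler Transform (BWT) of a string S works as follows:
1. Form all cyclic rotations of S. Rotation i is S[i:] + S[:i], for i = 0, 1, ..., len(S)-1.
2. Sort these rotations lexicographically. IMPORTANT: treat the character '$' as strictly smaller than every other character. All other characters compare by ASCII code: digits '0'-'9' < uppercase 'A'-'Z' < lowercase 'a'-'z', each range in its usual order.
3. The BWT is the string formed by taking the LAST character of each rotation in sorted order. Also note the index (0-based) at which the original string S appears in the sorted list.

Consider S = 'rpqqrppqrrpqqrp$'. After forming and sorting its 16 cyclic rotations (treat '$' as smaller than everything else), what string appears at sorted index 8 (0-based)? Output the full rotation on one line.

All 16 rotations (rotation i = S[i:]+S[:i]):
  rot[0] = rpqqrppqrrpqqrp$
  rot[1] = pqqrppqrrpqqrp$r
  rot[2] = qqrppqrrpqqrp$rp
  rot[3] = qrppqrrpqqrp$rpq
  rot[4] = rppqrrpqqrp$rpqq
  rot[5] = ppqrrpqqrp$rpqqr
  rot[6] = pqrrpqqrp$rpqqrp
  rot[7] = qrrpqqrp$rpqqrpp
  rot[8] = rrpqqrp$rpqqrppq
  rot[9] = rpqqrp$rpqqrppqr
  rot[10] = pqqrp$rpqqrppqrr
  rot[11] = qqrp$rpqqrppqrrp
  rot[12] = qrp$rpqqrppqrrpq
  rot[13] = rp$rpqqrppqrrpqq
  rot[14] = p$rpqqrppqrrpqqr
  rot[15] = $rpqqrppqrrpqqrp
Sorted (with $ < everything):
  sorted[0] = $rpqqrppqrrpqqrp
  sorted[1] = p$rpqqrppqrrpqqr
  sorted[2] = ppqrrpqqrp$rpqqr
  sorted[3] = pqqrp$rpqqrppqrr
  sorted[4] = pqqrppqrrpqqrp$r
  sorted[5] = pqrrpqqrp$rpqqrp
  sorted[6] = qqrp$rpqqrppqrrp
  sorted[7] = qqrppqrrpqqrp$rp
  sorted[8] = qrp$rpqqrppqrrpq
  sorted[9] = qrppqrrpqqrp$rpq
  sorted[10] = qrrpqqrp$rpqqrpp
  sorted[11] = rp$rpqqrppqrrpqq
  sorted[12] = rppqrrpqqrp$rpqq
  sorted[13] = rpqqrp$rpqqrppqr
  sorted[14] = rpqqrppqrrpqqrp$
  sorted[15] = rrpqqrp$rpqqrppq
sorted[8] = qrp$rpqqrppqrrpq

Answer: qrp$rpqqrppqrrpq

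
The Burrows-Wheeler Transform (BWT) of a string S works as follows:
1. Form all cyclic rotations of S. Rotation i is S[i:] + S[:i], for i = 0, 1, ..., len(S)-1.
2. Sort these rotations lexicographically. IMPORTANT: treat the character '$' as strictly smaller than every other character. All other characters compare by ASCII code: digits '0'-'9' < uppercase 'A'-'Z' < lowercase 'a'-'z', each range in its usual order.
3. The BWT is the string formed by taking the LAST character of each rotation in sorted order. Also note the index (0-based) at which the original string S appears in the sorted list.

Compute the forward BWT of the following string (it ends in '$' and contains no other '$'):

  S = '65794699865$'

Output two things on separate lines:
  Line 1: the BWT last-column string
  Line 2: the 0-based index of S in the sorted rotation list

All 12 rotations (rotation i = S[i:]+S[:i]):
  rot[0] = 65794699865$
  rot[1] = 5794699865$6
  rot[2] = 794699865$65
  rot[3] = 94699865$657
  rot[4] = 4699865$6579
  rot[5] = 699865$65794
  rot[6] = 99865$657946
  rot[7] = 9865$6579469
  rot[8] = 865$65794699
  rot[9] = 65$657946998
  rot[10] = 5$6579469986
  rot[11] = $65794699865
Sorted (with $ < everything):
  sorted[0] = $65794699865  (last char: '5')
  sorted[1] = 4699865$6579  (last char: '9')
  sorted[2] = 5$6579469986  (last char: '6')
  sorted[3] = 5794699865$6  (last char: '6')
  sorted[4] = 65$657946998  (last char: '8')
  sorted[5] = 65794699865$  (last char: '$')
  sorted[6] = 699865$65794  (last char: '4')
  sorted[7] = 794699865$65  (last char: '5')
  sorted[8] = 865$65794699  (last char: '9')
  sorted[9] = 94699865$657  (last char: '7')
  sorted[10] = 9865$6579469  (last char: '9')
  sorted[11] = 99865$657946  (last char: '6')
Last column: 59668$459796
Original string S is at sorted index 5

Answer: 59668$459796
5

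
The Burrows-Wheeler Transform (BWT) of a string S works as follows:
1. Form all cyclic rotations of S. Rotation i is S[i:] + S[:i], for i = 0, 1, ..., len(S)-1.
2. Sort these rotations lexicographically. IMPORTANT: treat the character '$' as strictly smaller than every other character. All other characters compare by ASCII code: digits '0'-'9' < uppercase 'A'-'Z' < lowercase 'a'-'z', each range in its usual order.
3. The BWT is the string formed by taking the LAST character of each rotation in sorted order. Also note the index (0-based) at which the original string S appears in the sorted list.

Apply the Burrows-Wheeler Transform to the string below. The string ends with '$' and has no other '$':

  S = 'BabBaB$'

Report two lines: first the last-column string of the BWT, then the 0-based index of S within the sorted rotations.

Answer: Bab$BBa
3

Derivation:
All 7 rotations (rotation i = S[i:]+S[:i]):
  rot[0] = BabBaB$
  rot[1] = abBaB$B
  rot[2] = bBaB$Ba
  rot[3] = BaB$Bab
  rot[4] = aB$BabB
  rot[5] = B$BabBa
  rot[6] = $BabBaB
Sorted (with $ < everything):
  sorted[0] = $BabBaB  (last char: 'B')
  sorted[1] = B$BabBa  (last char: 'a')
  sorted[2] = BaB$Bab  (last char: 'b')
  sorted[3] = BabBaB$  (last char: '$')
  sorted[4] = aB$BabB  (last char: 'B')
  sorted[5] = abBaB$B  (last char: 'B')
  sorted[6] = bBaB$Ba  (last char: 'a')
Last column: Bab$BBa
Original string S is at sorted index 3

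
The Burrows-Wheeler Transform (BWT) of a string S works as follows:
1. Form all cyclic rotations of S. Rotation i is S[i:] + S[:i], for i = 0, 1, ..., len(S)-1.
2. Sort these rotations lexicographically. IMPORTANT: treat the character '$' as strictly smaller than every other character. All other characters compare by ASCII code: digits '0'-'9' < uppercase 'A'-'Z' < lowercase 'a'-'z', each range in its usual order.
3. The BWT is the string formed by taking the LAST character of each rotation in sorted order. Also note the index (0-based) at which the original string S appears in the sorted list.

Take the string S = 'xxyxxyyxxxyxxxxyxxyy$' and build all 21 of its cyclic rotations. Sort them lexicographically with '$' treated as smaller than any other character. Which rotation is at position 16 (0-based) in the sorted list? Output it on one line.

Answer: yxxxyxxxxyxxyy$xxyxxy

Derivation:
All 21 rotations (rotation i = S[i:]+S[:i]):
  rot[0] = xxyxxyyxxxyxxxxyxxyy$
  rot[1] = xyxxyyxxxyxxxxyxxyy$x
  rot[2] = yxxyyxxxyxxxxyxxyy$xx
  rot[3] = xxyyxxxyxxxxyxxyy$xxy
  rot[4] = xyyxxxyxxxxyxxyy$xxyx
  rot[5] = yyxxxyxxxxyxxyy$xxyxx
  rot[6] = yxxxyxxxxyxxyy$xxyxxy
  rot[7] = xxxyxxxxyxxyy$xxyxxyy
  rot[8] = xxyxxxxyxxyy$xxyxxyyx
  rot[9] = xyxxxxyxxyy$xxyxxyyxx
  rot[10] = yxxxxyxxyy$xxyxxyyxxx
  rot[11] = xxxxyxxyy$xxyxxyyxxxy
  rot[12] = xxxyxxyy$xxyxxyyxxxyx
  rot[13] = xxyxxyy$xxyxxyyxxxyxx
  rot[14] = xyxxyy$xxyxxyyxxxyxxx
  rot[15] = yxxyy$xxyxxyyxxxyxxxx
  rot[16] = xxyy$xxyxxyyxxxyxxxxy
  rot[17] = xyy$xxyxxyyxxxyxxxxyx
  rot[18] = yy$xxyxxyyxxxyxxxxyxx
  rot[19] = y$xxyxxyyxxxyxxxxyxxy
  rot[20] = $xxyxxyyxxxyxxxxyxxyy
Sorted (with $ < everything):
  sorted[0] = $xxyxxyyxxxyxxxxyxxyy
  sorted[1] = xxxxyxxyy$xxyxxyyxxxy
  sorted[2] = xxxyxxxxyxxyy$xxyxxyy
  sorted[3] = xxxyxxyy$xxyxxyyxxxyx
  sorted[4] = xxyxxxxyxxyy$xxyxxyyx
  sorted[5] = xxyxxyy$xxyxxyyxxxyxx
  sorted[6] = xxyxxyyxxxyxxxxyxxyy$
  sorted[7] = xxyy$xxyxxyyxxxyxxxxy
  sorted[8] = xxyyxxxyxxxxyxxyy$xxy
  sorted[9] = xyxxxxyxxyy$xxyxxyyxx
  sorted[10] = xyxxyy$xxyxxyyxxxyxxx
  sorted[11] = xyxxyyxxxyxxxxyxxyy$x
  sorted[12] = xyy$xxyxxyyxxxyxxxxyx
  sorted[13] = xyyxxxyxxxxyxxyy$xxyx
  sorted[14] = y$xxyxxyyxxxyxxxxyxxy
  sorted[15] = yxxxxyxxyy$xxyxxyyxxx
  sorted[16] = yxxxyxxxxyxxyy$xxyxxy
  sorted[17] = yxxyy$xxyxxyyxxxyxxxx
  sorted[18] = yxxyyxxxyxxxxyxxyy$xx
  sorted[19] = yy$xxyxxyyxxxyxxxxyxx
  sorted[20] = yyxxxyxxxxyxxyy$xxyxx
sorted[16] = yxxxyxxxxyxxyy$xxyxxy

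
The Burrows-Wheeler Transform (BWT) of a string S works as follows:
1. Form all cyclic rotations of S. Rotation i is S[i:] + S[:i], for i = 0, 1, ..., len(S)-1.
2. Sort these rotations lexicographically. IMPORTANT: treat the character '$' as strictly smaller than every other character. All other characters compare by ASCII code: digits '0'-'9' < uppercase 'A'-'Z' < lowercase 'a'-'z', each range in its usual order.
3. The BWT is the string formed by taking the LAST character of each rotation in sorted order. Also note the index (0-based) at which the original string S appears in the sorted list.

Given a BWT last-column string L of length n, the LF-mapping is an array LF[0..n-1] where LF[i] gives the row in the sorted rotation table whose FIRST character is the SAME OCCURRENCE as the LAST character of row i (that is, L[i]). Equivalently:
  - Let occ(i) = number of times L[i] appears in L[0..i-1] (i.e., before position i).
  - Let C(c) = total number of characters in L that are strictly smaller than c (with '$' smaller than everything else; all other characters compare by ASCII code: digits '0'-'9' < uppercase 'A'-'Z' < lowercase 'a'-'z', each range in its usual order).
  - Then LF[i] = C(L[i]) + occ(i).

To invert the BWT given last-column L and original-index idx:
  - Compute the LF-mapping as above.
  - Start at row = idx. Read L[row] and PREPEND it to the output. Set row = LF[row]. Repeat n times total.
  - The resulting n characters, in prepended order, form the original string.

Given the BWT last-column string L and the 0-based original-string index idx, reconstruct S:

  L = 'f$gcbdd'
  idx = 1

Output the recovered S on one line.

LF mapping: 5 0 6 2 1 3 4
Walk LF starting at row 1, prepending L[row]:
  step 1: row=1, L[1]='$', prepend. Next row=LF[1]=0
  step 2: row=0, L[0]='f', prepend. Next row=LF[0]=5
  step 3: row=5, L[5]='d', prepend. Next row=LF[5]=3
  step 4: row=3, L[3]='c', prepend. Next row=LF[3]=2
  step 5: row=2, L[2]='g', prepend. Next row=LF[2]=6
  step 6: row=6, L[6]='d', prepend. Next row=LF[6]=4
  step 7: row=4, L[4]='b', prepend. Next row=LF[4]=1
Reversed output: bdgcdf$

Answer: bdgcdf$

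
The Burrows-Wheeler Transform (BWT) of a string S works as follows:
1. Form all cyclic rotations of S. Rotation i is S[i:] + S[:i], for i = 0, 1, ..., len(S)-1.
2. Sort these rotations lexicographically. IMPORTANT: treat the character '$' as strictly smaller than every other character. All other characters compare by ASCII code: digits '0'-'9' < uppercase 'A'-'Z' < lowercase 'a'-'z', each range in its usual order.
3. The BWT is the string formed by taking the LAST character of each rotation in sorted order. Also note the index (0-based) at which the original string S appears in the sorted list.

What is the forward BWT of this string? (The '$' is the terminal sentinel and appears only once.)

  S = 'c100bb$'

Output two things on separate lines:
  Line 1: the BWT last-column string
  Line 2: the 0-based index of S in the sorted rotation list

All 7 rotations (rotation i = S[i:]+S[:i]):
  rot[0] = c100bb$
  rot[1] = 100bb$c
  rot[2] = 00bb$c1
  rot[3] = 0bb$c10
  rot[4] = bb$c100
  rot[5] = b$c100b
  rot[6] = $c100bb
Sorted (with $ < everything):
  sorted[0] = $c100bb  (last char: 'b')
  sorted[1] = 00bb$c1  (last char: '1')
  sorted[2] = 0bb$c10  (last char: '0')
  sorted[3] = 100bb$c  (last char: 'c')
  sorted[4] = b$c100b  (last char: 'b')
  sorted[5] = bb$c100  (last char: '0')
  sorted[6] = c100bb$  (last char: '$')
Last column: b10cb0$
Original string S is at sorted index 6

Answer: b10cb0$
6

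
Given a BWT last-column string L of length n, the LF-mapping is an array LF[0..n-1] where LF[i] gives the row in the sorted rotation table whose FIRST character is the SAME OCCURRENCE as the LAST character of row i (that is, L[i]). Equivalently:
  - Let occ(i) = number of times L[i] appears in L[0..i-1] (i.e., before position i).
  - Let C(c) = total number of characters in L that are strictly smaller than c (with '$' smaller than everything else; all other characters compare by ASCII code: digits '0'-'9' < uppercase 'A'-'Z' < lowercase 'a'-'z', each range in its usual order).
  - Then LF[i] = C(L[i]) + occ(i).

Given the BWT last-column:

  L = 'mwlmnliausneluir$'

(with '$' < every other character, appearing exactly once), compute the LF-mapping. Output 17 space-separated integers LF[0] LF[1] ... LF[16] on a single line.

Char counts: '$':1, 'a':1, 'e':1, 'i':2, 'l':3, 'm':2, 'n':2, 'r':1, 's':1, 'u':2, 'w':1
C (first-col start): C('$')=0, C('a')=1, C('e')=2, C('i')=3, C('l')=5, C('m')=8, C('n')=10, C('r')=12, C('s')=13, C('u')=14, C('w')=16
L[0]='m': occ=0, LF[0]=C('m')+0=8+0=8
L[1]='w': occ=0, LF[1]=C('w')+0=16+0=16
L[2]='l': occ=0, LF[2]=C('l')+0=5+0=5
L[3]='m': occ=1, LF[3]=C('m')+1=8+1=9
L[4]='n': occ=0, LF[4]=C('n')+0=10+0=10
L[5]='l': occ=1, LF[5]=C('l')+1=5+1=6
L[6]='i': occ=0, LF[6]=C('i')+0=3+0=3
L[7]='a': occ=0, LF[7]=C('a')+0=1+0=1
L[8]='u': occ=0, LF[8]=C('u')+0=14+0=14
L[9]='s': occ=0, LF[9]=C('s')+0=13+0=13
L[10]='n': occ=1, LF[10]=C('n')+1=10+1=11
L[11]='e': occ=0, LF[11]=C('e')+0=2+0=2
L[12]='l': occ=2, LF[12]=C('l')+2=5+2=7
L[13]='u': occ=1, LF[13]=C('u')+1=14+1=15
L[14]='i': occ=1, LF[14]=C('i')+1=3+1=4
L[15]='r': occ=0, LF[15]=C('r')+0=12+0=12
L[16]='$': occ=0, LF[16]=C('$')+0=0+0=0

Answer: 8 16 5 9 10 6 3 1 14 13 11 2 7 15 4 12 0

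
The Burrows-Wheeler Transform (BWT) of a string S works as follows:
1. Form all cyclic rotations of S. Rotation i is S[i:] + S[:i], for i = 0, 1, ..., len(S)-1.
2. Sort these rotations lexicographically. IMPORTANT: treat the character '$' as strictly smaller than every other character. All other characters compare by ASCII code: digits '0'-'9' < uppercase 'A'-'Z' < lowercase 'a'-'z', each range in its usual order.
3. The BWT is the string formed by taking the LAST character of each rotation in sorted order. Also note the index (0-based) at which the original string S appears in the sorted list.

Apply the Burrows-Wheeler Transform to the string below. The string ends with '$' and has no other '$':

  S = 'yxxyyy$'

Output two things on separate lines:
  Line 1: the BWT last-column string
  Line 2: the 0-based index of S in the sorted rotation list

Answer: yyxy$yx
4

Derivation:
All 7 rotations (rotation i = S[i:]+S[:i]):
  rot[0] = yxxyyy$
  rot[1] = xxyyy$y
  rot[2] = xyyy$yx
  rot[3] = yyy$yxx
  rot[4] = yy$yxxy
  rot[5] = y$yxxyy
  rot[6] = $yxxyyy
Sorted (with $ < everything):
  sorted[0] = $yxxyyy  (last char: 'y')
  sorted[1] = xxyyy$y  (last char: 'y')
  sorted[2] = xyyy$yx  (last char: 'x')
  sorted[3] = y$yxxyy  (last char: 'y')
  sorted[4] = yxxyyy$  (last char: '$')
  sorted[5] = yy$yxxy  (last char: 'y')
  sorted[6] = yyy$yxx  (last char: 'x')
Last column: yyxy$yx
Original string S is at sorted index 4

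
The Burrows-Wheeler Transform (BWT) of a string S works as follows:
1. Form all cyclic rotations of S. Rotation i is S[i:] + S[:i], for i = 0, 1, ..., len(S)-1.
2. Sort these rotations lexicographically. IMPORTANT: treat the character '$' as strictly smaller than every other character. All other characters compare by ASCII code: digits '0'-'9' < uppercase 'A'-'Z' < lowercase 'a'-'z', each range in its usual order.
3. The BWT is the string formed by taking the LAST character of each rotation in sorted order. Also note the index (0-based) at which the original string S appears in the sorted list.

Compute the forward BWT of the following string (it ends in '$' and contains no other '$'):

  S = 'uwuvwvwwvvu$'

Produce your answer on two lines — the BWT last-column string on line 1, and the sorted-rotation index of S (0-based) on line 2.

Answer: uvw$vwuwuwvv
3

Derivation:
All 12 rotations (rotation i = S[i:]+S[:i]):
  rot[0] = uwuvwvwwvvu$
  rot[1] = wuvwvwwvvu$u
  rot[2] = uvwvwwvvu$uw
  rot[3] = vwvwwvvu$uwu
  rot[4] = wvwwvvu$uwuv
  rot[5] = vwwvvu$uwuvw
  rot[6] = wwvvu$uwuvwv
  rot[7] = wvvu$uwuvwvw
  rot[8] = vvu$uwuvwvww
  rot[9] = vu$uwuvwvwwv
  rot[10] = u$uwuvwvwwvv
  rot[11] = $uwuvwvwwvvu
Sorted (with $ < everything):
  sorted[0] = $uwuvwvwwvvu  (last char: 'u')
  sorted[1] = u$uwuvwvwwvv  (last char: 'v')
  sorted[2] = uvwvwwvvu$uw  (last char: 'w')
  sorted[3] = uwuvwvwwvvu$  (last char: '$')
  sorted[4] = vu$uwuvwvwwv  (last char: 'v')
  sorted[5] = vvu$uwuvwvww  (last char: 'w')
  sorted[6] = vwvwwvvu$uwu  (last char: 'u')
  sorted[7] = vwwvvu$uwuvw  (last char: 'w')
  sorted[8] = wuvwvwwvvu$u  (last char: 'u')
  sorted[9] = wvvu$uwuvwvw  (last char: 'w')
  sorted[10] = wvwwvvu$uwuv  (last char: 'v')
  sorted[11] = wwvvu$uwuvwv  (last char: 'v')
Last column: uvw$vwuwuwvv
Original string S is at sorted index 3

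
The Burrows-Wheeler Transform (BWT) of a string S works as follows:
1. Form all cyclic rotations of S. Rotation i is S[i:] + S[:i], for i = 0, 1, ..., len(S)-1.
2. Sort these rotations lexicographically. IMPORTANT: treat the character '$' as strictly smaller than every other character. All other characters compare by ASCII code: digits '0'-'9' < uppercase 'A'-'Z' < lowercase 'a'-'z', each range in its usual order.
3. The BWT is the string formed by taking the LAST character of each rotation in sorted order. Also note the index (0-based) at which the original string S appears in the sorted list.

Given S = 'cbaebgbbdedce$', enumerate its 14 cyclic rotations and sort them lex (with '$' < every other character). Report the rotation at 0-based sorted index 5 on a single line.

Answer: bgbbdedce$cbae

Derivation:
All 14 rotations (rotation i = S[i:]+S[:i]):
  rot[0] = cbaebgbbdedce$
  rot[1] = baebgbbdedce$c
  rot[2] = aebgbbdedce$cb
  rot[3] = ebgbbdedce$cba
  rot[4] = bgbbdedce$cbae
  rot[5] = gbbdedce$cbaeb
  rot[6] = bbdedce$cbaebg
  rot[7] = bdedce$cbaebgb
  rot[8] = dedce$cbaebgbb
  rot[9] = edce$cbaebgbbd
  rot[10] = dce$cbaebgbbde
  rot[11] = ce$cbaebgbbded
  rot[12] = e$cbaebgbbdedc
  rot[13] = $cbaebgbbdedce
Sorted (with $ < everything):
  sorted[0] = $cbaebgbbdedce
  sorted[1] = aebgbbdedce$cb
  sorted[2] = baebgbbdedce$c
  sorted[3] = bbdedce$cbaebg
  sorted[4] = bdedce$cbaebgb
  sorted[5] = bgbbdedce$cbae
  sorted[6] = cbaebgbbdedce$
  sorted[7] = ce$cbaebgbbded
  sorted[8] = dce$cbaebgbbde
  sorted[9] = dedce$cbaebgbb
  sorted[10] = e$cbaebgbbdedc
  sorted[11] = ebgbbdedce$cba
  sorted[12] = edce$cbaebgbbd
  sorted[13] = gbbdedce$cbaeb
sorted[5] = bgbbdedce$cbae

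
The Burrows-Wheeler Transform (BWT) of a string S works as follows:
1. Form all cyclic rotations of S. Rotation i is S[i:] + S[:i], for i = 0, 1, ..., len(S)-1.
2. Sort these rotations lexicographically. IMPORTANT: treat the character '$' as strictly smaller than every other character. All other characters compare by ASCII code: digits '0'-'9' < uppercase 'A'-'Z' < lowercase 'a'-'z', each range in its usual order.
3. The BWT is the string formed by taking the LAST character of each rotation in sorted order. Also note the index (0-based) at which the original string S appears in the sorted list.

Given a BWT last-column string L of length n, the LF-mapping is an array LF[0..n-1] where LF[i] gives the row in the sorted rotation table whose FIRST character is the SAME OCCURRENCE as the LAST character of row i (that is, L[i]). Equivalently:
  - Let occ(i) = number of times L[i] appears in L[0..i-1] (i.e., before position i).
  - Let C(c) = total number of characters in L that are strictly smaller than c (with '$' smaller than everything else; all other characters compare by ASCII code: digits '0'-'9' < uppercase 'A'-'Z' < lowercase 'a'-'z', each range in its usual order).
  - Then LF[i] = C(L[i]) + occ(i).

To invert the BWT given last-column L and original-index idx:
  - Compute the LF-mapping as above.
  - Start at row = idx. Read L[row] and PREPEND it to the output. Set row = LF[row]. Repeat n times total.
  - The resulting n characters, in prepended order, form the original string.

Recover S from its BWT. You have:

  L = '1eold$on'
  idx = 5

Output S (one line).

Answer: noodle1$

Derivation:
LF mapping: 1 3 6 4 2 0 7 5
Walk LF starting at row 5, prepending L[row]:
  step 1: row=5, L[5]='$', prepend. Next row=LF[5]=0
  step 2: row=0, L[0]='1', prepend. Next row=LF[0]=1
  step 3: row=1, L[1]='e', prepend. Next row=LF[1]=3
  step 4: row=3, L[3]='l', prepend. Next row=LF[3]=4
  step 5: row=4, L[4]='d', prepend. Next row=LF[4]=2
  step 6: row=2, L[2]='o', prepend. Next row=LF[2]=6
  step 7: row=6, L[6]='o', prepend. Next row=LF[6]=7
  step 8: row=7, L[7]='n', prepend. Next row=LF[7]=5
Reversed output: noodle1$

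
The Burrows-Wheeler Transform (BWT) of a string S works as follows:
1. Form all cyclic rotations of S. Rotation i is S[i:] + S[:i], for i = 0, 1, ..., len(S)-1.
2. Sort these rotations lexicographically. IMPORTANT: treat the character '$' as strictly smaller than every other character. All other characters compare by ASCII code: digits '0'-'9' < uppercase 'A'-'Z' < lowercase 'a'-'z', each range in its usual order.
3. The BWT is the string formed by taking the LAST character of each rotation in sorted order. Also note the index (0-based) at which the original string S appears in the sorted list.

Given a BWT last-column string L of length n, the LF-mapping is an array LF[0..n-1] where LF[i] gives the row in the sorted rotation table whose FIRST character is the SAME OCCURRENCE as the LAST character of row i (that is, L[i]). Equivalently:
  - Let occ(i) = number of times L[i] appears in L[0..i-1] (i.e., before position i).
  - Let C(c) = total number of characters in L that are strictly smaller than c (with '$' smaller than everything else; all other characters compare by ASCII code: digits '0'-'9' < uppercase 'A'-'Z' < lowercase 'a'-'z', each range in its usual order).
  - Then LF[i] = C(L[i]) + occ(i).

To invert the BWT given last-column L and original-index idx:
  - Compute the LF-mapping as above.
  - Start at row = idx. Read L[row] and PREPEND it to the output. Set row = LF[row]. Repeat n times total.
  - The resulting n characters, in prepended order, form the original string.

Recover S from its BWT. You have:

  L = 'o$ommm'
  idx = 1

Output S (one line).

LF mapping: 4 0 5 1 2 3
Walk LF starting at row 1, prepending L[row]:
  step 1: row=1, L[1]='$', prepend. Next row=LF[1]=0
  step 2: row=0, L[0]='o', prepend. Next row=LF[0]=4
  step 3: row=4, L[4]='m', prepend. Next row=LF[4]=2
  step 4: row=2, L[2]='o', prepend. Next row=LF[2]=5
  step 5: row=5, L[5]='m', prepend. Next row=LF[5]=3
  step 6: row=3, L[3]='m', prepend. Next row=LF[3]=1
Reversed output: mmomo$

Answer: mmomo$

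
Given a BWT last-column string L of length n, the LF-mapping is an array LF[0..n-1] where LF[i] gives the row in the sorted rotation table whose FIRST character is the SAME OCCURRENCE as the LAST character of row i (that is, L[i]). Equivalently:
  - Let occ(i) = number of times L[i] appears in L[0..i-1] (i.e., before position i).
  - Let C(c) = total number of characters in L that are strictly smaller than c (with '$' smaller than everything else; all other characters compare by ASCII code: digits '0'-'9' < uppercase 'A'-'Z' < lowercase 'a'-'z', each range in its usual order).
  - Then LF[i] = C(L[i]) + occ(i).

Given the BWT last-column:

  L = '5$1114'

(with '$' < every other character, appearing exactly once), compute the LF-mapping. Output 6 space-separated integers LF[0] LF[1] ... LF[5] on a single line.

Answer: 5 0 1 2 3 4

Derivation:
Char counts: '$':1, '1':3, '4':1, '5':1
C (first-col start): C('$')=0, C('1')=1, C('4')=4, C('5')=5
L[0]='5': occ=0, LF[0]=C('5')+0=5+0=5
L[1]='$': occ=0, LF[1]=C('$')+0=0+0=0
L[2]='1': occ=0, LF[2]=C('1')+0=1+0=1
L[3]='1': occ=1, LF[3]=C('1')+1=1+1=2
L[4]='1': occ=2, LF[4]=C('1')+2=1+2=3
L[5]='4': occ=0, LF[5]=C('4')+0=4+0=4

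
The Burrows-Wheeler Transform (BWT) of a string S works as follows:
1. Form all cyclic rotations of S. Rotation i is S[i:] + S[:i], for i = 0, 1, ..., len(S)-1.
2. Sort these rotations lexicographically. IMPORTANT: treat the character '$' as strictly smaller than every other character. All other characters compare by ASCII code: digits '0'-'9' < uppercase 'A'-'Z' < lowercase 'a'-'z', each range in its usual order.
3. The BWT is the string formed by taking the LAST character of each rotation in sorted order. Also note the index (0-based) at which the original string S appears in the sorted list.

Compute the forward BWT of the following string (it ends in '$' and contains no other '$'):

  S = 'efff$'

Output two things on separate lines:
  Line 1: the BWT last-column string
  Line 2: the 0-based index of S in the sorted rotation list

All 5 rotations (rotation i = S[i:]+S[:i]):
  rot[0] = efff$
  rot[1] = fff$e
  rot[2] = ff$ef
  rot[3] = f$eff
  rot[4] = $efff
Sorted (with $ < everything):
  sorted[0] = $efff  (last char: 'f')
  sorted[1] = efff$  (last char: '$')
  sorted[2] = f$eff  (last char: 'f')
  sorted[3] = ff$ef  (last char: 'f')
  sorted[4] = fff$e  (last char: 'e')
Last column: f$ffe
Original string S is at sorted index 1

Answer: f$ffe
1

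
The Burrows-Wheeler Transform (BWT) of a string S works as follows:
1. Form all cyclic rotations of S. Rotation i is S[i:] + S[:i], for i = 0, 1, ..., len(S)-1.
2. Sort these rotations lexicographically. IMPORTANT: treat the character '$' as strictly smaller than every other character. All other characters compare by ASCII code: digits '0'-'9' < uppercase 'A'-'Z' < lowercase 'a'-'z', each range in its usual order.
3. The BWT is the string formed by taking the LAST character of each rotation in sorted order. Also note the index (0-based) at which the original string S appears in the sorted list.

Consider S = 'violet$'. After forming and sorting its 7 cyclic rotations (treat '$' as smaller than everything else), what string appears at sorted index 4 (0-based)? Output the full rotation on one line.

Answer: olet$vi

Derivation:
All 7 rotations (rotation i = S[i:]+S[:i]):
  rot[0] = violet$
  rot[1] = iolet$v
  rot[2] = olet$vi
  rot[3] = let$vio
  rot[4] = et$viol
  rot[5] = t$viole
  rot[6] = $violet
Sorted (with $ < everything):
  sorted[0] = $violet
  sorted[1] = et$viol
  sorted[2] = iolet$v
  sorted[3] = let$vio
  sorted[4] = olet$vi
  sorted[5] = t$viole
  sorted[6] = violet$
sorted[4] = olet$vi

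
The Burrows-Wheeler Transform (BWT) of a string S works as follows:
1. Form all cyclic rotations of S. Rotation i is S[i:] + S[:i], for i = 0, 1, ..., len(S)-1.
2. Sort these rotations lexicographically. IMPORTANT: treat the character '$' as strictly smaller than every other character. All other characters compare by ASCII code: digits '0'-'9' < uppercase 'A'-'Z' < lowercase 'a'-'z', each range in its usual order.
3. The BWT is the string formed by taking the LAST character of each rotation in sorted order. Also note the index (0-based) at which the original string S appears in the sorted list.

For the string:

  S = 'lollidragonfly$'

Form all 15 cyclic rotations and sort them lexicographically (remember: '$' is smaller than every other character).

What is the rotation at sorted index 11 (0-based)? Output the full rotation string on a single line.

Answer: ollidragonfly$l

Derivation:
All 15 rotations (rotation i = S[i:]+S[:i]):
  rot[0] = lollidragonfly$
  rot[1] = ollidragonfly$l
  rot[2] = llidragonfly$lo
  rot[3] = lidragonfly$lol
  rot[4] = idragonfly$loll
  rot[5] = dragonfly$lolli
  rot[6] = ragonfly$lollid
  rot[7] = agonfly$lollidr
  rot[8] = gonfly$lollidra
  rot[9] = onfly$lollidrag
  rot[10] = nfly$lollidrago
  rot[11] = fly$lollidragon
  rot[12] = ly$lollidragonf
  rot[13] = y$lollidragonfl
  rot[14] = $lollidragonfly
Sorted (with $ < everything):
  sorted[0] = $lollidragonfly
  sorted[1] = agonfly$lollidr
  sorted[2] = dragonfly$lolli
  sorted[3] = fly$lollidragon
  sorted[4] = gonfly$lollidra
  sorted[5] = idragonfly$loll
  sorted[6] = lidragonfly$lol
  sorted[7] = llidragonfly$lo
  sorted[8] = lollidragonfly$
  sorted[9] = ly$lollidragonf
  sorted[10] = nfly$lollidrago
  sorted[11] = ollidragonfly$l
  sorted[12] = onfly$lollidrag
  sorted[13] = ragonfly$lollid
  sorted[14] = y$lollidragonfl
sorted[11] = ollidragonfly$l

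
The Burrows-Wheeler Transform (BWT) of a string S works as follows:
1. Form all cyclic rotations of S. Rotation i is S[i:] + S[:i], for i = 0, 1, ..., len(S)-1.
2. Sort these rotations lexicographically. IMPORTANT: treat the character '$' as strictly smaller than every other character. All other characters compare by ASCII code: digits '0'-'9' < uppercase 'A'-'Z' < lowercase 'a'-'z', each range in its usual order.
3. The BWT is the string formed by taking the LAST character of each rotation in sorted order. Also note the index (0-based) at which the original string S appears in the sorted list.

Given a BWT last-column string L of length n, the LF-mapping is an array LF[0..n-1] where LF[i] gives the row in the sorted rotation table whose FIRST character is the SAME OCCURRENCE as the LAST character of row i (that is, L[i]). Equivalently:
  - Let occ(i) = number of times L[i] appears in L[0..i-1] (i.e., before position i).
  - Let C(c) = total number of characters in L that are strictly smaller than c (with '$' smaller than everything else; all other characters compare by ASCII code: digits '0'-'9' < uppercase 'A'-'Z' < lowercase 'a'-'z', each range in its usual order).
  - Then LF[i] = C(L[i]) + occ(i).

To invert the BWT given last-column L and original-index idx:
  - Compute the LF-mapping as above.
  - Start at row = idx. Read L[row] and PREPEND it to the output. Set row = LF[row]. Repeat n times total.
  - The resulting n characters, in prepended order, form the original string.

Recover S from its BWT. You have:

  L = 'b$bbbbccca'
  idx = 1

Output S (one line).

Answer: acccbbbbb$

Derivation:
LF mapping: 2 0 3 4 5 6 7 8 9 1
Walk LF starting at row 1, prepending L[row]:
  step 1: row=1, L[1]='$', prepend. Next row=LF[1]=0
  step 2: row=0, L[0]='b', prepend. Next row=LF[0]=2
  step 3: row=2, L[2]='b', prepend. Next row=LF[2]=3
  step 4: row=3, L[3]='b', prepend. Next row=LF[3]=4
  step 5: row=4, L[4]='b', prepend. Next row=LF[4]=5
  step 6: row=5, L[5]='b', prepend. Next row=LF[5]=6
  step 7: row=6, L[6]='c', prepend. Next row=LF[6]=7
  step 8: row=7, L[7]='c', prepend. Next row=LF[7]=8
  step 9: row=8, L[8]='c', prepend. Next row=LF[8]=9
  step 10: row=9, L[9]='a', prepend. Next row=LF[9]=1
Reversed output: acccbbbbb$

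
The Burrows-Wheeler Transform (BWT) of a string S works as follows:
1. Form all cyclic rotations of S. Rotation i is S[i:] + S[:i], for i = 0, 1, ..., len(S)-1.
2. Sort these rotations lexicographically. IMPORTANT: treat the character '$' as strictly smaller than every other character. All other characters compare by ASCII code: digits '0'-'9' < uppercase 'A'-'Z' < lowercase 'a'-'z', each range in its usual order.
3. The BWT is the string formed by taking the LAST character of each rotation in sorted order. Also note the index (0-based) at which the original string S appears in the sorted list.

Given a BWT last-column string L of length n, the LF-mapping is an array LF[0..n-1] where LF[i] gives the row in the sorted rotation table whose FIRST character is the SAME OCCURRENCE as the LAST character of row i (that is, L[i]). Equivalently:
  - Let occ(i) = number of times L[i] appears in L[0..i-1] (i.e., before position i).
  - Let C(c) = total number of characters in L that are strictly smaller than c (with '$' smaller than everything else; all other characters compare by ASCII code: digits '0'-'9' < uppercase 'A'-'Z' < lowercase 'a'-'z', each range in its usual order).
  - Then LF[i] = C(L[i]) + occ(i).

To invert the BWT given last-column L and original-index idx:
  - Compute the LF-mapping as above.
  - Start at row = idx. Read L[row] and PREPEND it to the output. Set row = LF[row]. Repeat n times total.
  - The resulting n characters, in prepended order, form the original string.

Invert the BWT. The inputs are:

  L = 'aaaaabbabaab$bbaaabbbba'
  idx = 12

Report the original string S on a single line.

Answer: abbbbbbaaabaababbaaaaa$

Derivation:
LF mapping: 1 2 3 4 5 13 14 6 15 7 8 16 0 17 18 9 10 11 19 20 21 22 12
Walk LF starting at row 12, prepending L[row]:
  step 1: row=12, L[12]='$', prepend. Next row=LF[12]=0
  step 2: row=0, L[0]='a', prepend. Next row=LF[0]=1
  step 3: row=1, L[1]='a', prepend. Next row=LF[1]=2
  step 4: row=2, L[2]='a', prepend. Next row=LF[2]=3
  step 5: row=3, L[3]='a', prepend. Next row=LF[3]=4
  step 6: row=4, L[4]='a', prepend. Next row=LF[4]=5
  step 7: row=5, L[5]='b', prepend. Next row=LF[5]=13
  step 8: row=13, L[13]='b', prepend. Next row=LF[13]=17
  step 9: row=17, L[17]='a', prepend. Next row=LF[17]=11
  step 10: row=11, L[11]='b', prepend. Next row=LF[11]=16
  step 11: row=16, L[16]='a', prepend. Next row=LF[16]=10
  step 12: row=10, L[10]='a', prepend. Next row=LF[10]=8
  step 13: row=8, L[8]='b', prepend. Next row=LF[8]=15
  step 14: row=15, L[15]='a', prepend. Next row=LF[15]=9
  step 15: row=9, L[9]='a', prepend. Next row=LF[9]=7
  step 16: row=7, L[7]='a', prepend. Next row=LF[7]=6
  step 17: row=6, L[6]='b', prepend. Next row=LF[6]=14
  step 18: row=14, L[14]='b', prepend. Next row=LF[14]=18
  step 19: row=18, L[18]='b', prepend. Next row=LF[18]=19
  step 20: row=19, L[19]='b', prepend. Next row=LF[19]=20
  step 21: row=20, L[20]='b', prepend. Next row=LF[20]=21
  step 22: row=21, L[21]='b', prepend. Next row=LF[21]=22
  step 23: row=22, L[22]='a', prepend. Next row=LF[22]=12
Reversed output: abbbbbbaaabaababbaaaaa$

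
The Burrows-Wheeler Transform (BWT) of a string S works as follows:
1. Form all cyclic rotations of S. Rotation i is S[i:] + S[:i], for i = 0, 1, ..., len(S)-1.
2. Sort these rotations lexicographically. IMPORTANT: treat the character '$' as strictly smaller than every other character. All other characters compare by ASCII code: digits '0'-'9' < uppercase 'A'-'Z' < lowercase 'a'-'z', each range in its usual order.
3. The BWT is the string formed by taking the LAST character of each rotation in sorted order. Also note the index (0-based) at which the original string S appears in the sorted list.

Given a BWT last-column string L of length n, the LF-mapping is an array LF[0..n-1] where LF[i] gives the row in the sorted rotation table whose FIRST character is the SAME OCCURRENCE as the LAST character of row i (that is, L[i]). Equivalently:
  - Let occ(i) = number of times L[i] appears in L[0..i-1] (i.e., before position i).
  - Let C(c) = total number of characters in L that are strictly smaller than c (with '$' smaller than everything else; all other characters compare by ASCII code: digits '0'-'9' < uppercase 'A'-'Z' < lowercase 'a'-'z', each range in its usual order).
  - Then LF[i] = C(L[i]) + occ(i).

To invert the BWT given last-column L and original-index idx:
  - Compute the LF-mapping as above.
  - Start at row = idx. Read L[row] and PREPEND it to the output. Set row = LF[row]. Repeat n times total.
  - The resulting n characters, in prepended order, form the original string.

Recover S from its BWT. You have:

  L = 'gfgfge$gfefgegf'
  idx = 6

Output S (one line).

LF mapping: 9 4 10 5 11 1 0 12 6 2 7 13 3 14 8
Walk LF starting at row 6, prepending L[row]:
  step 1: row=6, L[6]='$', prepend. Next row=LF[6]=0
  step 2: row=0, L[0]='g', prepend. Next row=LF[0]=9
  step 3: row=9, L[9]='e', prepend. Next row=LF[9]=2
  step 4: row=2, L[2]='g', prepend. Next row=LF[2]=10
  step 5: row=10, L[10]='f', prepend. Next row=LF[10]=7
  step 6: row=7, L[7]='g', prepend. Next row=LF[7]=12
  step 7: row=12, L[12]='e', prepend. Next row=LF[12]=3
  step 8: row=3, L[3]='f', prepend. Next row=LF[3]=5
  step 9: row=5, L[5]='e', prepend. Next row=LF[5]=1
  step 10: row=1, L[1]='f', prepend. Next row=LF[1]=4
  step 11: row=4, L[4]='g', prepend. Next row=LF[4]=11
  step 12: row=11, L[11]='g', prepend. Next row=LF[11]=13
  step 13: row=13, L[13]='g', prepend. Next row=LF[13]=14
  step 14: row=14, L[14]='f', prepend. Next row=LF[14]=8
  step 15: row=8, L[8]='f', prepend. Next row=LF[8]=6
Reversed output: ffgggfefegfgeg$

Answer: ffgggfefegfgeg$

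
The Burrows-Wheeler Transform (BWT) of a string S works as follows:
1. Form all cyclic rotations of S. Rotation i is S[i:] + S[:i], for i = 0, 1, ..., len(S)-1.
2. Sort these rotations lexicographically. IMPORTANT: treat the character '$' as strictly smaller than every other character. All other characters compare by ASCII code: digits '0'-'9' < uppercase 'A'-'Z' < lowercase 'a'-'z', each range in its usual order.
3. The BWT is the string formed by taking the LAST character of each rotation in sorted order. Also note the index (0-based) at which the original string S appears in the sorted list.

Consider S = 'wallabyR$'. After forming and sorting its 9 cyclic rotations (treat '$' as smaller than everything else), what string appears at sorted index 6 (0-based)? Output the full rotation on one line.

All 9 rotations (rotation i = S[i:]+S[:i]):
  rot[0] = wallabyR$
  rot[1] = allabyR$w
  rot[2] = llabyR$wa
  rot[3] = labyR$wal
  rot[4] = abyR$wall
  rot[5] = byR$walla
  rot[6] = yR$wallab
  rot[7] = R$wallaby
  rot[8] = $wallabyR
Sorted (with $ < everything):
  sorted[0] = $wallabyR
  sorted[1] = R$wallaby
  sorted[2] = abyR$wall
  sorted[3] = allabyR$w
  sorted[4] = byR$walla
  sorted[5] = labyR$wal
  sorted[6] = llabyR$wa
  sorted[7] = wallabyR$
  sorted[8] = yR$wallab
sorted[6] = llabyR$wa

Answer: llabyR$wa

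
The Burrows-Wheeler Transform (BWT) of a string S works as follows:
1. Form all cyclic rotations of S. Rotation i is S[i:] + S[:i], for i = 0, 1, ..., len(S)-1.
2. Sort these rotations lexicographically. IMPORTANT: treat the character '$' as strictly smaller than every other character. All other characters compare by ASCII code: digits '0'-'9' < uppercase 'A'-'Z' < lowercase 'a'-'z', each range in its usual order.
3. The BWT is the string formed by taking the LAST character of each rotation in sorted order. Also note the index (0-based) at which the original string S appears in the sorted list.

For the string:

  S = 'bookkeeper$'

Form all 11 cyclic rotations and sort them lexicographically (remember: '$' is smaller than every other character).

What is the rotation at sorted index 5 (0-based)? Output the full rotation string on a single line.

All 11 rotations (rotation i = S[i:]+S[:i]):
  rot[0] = bookkeeper$
  rot[1] = ookkeeper$b
  rot[2] = okkeeper$bo
  rot[3] = kkeeper$boo
  rot[4] = keeper$book
  rot[5] = eeper$bookk
  rot[6] = eper$bookke
  rot[7] = per$bookkee
  rot[8] = er$bookkeep
  rot[9] = r$bookkeepe
  rot[10] = $bookkeeper
Sorted (with $ < everything):
  sorted[0] = $bookkeeper
  sorted[1] = bookkeeper$
  sorted[2] = eeper$bookk
  sorted[3] = eper$bookke
  sorted[4] = er$bookkeep
  sorted[5] = keeper$book
  sorted[6] = kkeeper$boo
  sorted[7] = okkeeper$bo
  sorted[8] = ookkeeper$b
  sorted[9] = per$bookkee
  sorted[10] = r$bookkeepe
sorted[5] = keeper$book

Answer: keeper$book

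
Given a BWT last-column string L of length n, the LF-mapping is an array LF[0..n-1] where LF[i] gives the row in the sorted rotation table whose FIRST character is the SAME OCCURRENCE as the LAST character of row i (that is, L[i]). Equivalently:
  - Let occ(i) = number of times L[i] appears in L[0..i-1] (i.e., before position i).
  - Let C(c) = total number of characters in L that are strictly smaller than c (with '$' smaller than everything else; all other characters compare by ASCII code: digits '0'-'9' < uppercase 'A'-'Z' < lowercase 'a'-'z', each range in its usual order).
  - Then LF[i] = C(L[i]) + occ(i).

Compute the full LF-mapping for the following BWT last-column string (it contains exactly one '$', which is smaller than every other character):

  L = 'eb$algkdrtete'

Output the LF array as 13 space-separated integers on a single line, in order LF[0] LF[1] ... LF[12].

Answer: 4 2 0 1 9 7 8 3 10 11 5 12 6

Derivation:
Char counts: '$':1, 'a':1, 'b':1, 'd':1, 'e':3, 'g':1, 'k':1, 'l':1, 'r':1, 't':2
C (first-col start): C('$')=0, C('a')=1, C('b')=2, C('d')=3, C('e')=4, C('g')=7, C('k')=8, C('l')=9, C('r')=10, C('t')=11
L[0]='e': occ=0, LF[0]=C('e')+0=4+0=4
L[1]='b': occ=0, LF[1]=C('b')+0=2+0=2
L[2]='$': occ=0, LF[2]=C('$')+0=0+0=0
L[3]='a': occ=0, LF[3]=C('a')+0=1+0=1
L[4]='l': occ=0, LF[4]=C('l')+0=9+0=9
L[5]='g': occ=0, LF[5]=C('g')+0=7+0=7
L[6]='k': occ=0, LF[6]=C('k')+0=8+0=8
L[7]='d': occ=0, LF[7]=C('d')+0=3+0=3
L[8]='r': occ=0, LF[8]=C('r')+0=10+0=10
L[9]='t': occ=0, LF[9]=C('t')+0=11+0=11
L[10]='e': occ=1, LF[10]=C('e')+1=4+1=5
L[11]='t': occ=1, LF[11]=C('t')+1=11+1=12
L[12]='e': occ=2, LF[12]=C('e')+2=4+2=6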